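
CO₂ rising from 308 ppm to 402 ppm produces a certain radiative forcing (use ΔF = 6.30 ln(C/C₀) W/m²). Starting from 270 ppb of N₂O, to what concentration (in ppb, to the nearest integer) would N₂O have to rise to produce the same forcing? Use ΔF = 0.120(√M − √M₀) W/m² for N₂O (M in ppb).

CO₂ forcing: 6.30 × ln(402/308) = 6.30 × 0.266352 = 1.67802 W/m².
Set 0.120(√M − √270) = 1.67802: √M = 1.67802/0.120 + √270 = 13.9835 + 16.4317 = 30.4152.
M = (30.4152)² = 925.08 ppb.

M ≈ 925 ppb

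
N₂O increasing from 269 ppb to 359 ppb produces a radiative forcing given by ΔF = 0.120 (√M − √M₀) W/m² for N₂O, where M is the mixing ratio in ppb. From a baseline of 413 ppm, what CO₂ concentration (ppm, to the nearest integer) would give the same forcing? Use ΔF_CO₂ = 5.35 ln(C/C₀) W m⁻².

N₂O forcing: 0.120 × (√359 − √269) = 0.120 × (18.9473 − 16.4012) = 0.120 × 2.5461 = 0.30553 W/m².
Set 5.35 ln(C/413) = 0.30553: ln(C/413) = 0.30553/5.35 = 0.05711, so C = 413 × e^0.05711 = 413 × 1.05877 = 437.27 ppm.

C ≈ 437 ppm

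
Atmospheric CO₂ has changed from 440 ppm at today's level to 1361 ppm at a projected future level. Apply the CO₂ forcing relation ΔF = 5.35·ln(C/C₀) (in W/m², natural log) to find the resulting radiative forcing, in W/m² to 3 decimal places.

CO₂: 5.35 × ln(1361/440) = 5.35 × ln(3.09318) = 5.35 × 1.12920 = 6.0412 W/m².

ΔF = 6.041 W/m²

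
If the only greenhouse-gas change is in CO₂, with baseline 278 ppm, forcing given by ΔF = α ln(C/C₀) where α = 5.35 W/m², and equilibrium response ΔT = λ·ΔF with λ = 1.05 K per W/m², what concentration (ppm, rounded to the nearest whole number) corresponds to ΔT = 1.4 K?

C ≈ 357 ppm

Required forcing: ΔF = ΔT/λ = 1.4/1.05 = 1.3333 W/m².
Then ln(C/278) = ΔF/5.35 = 1.3333/5.35 = 0.24921.
So C = 278 × e^0.24921 = 278 × 1.28301 = 356.68 ppm.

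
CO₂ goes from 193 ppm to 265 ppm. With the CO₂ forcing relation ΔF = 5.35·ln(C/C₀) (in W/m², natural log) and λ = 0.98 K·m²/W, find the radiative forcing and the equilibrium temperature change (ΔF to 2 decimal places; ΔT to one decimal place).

ΔF = 1.70 W/m²; ΔT = 1.7 K

CO₂: 5.35 × ln(265/193) = 5.35 × ln(1.37306) = 5.35 × 0.31704 = 1.6962 W/m².
ΔT = λ ΔF = 0.98 × 1.70 = 1.6660 K.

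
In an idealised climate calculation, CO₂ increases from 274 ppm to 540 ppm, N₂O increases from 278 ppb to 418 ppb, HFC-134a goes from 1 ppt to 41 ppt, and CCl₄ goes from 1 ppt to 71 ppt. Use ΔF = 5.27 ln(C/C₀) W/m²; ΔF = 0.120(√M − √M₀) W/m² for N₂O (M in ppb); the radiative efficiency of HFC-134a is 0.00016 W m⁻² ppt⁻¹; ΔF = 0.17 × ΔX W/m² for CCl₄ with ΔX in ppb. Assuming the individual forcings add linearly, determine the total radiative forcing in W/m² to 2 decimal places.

ΔF = 4.05 W/m²

CO₂: 5.27 × ln(540/274) = 5.27 × ln(1.97080) = 5.27 × 0.67844 = 3.5754 W/m².
N₂O: 0.120 × (√418 − √278) = 0.120 × (20.4450 − 16.6733) = 0.120 × 3.7717 = 0.4526 W/m².
HFC-134a: ΔF = 0.00016 × (41 − 1) = 0.00016 × 40 = 0.0064 W/m².
CCl₄: Δ = 71 − 1 = 70 ppt = 0.070 ppb; ΔF = 0.17 × 0.070 = 0.0119 W/m².
Total ΔF = 3.5754 + 0.4526 + 0.0064 + 0.0119 = 4.0463 W/m².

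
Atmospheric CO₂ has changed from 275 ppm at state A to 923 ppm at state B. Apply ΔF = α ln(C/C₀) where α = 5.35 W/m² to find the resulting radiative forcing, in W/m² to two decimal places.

ΔF = 6.48 W/m²

CO₂ absorption bands are partially saturated, so forcing scales with the logarithm of the concentration ratio.
CO₂: 5.35 × ln(923/275) = 5.35 × ln(3.35636) = 5.35 × 1.21086 = 6.4781 W/m².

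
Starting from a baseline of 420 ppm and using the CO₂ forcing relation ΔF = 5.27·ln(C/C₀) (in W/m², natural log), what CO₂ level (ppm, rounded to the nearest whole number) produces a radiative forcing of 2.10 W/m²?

C ≈ 626 ppm

Set 5.27 ln(C/420) = 2.10, so ln(C/420) = 2.10/5.27 = 0.39848.
Then C/420 = e^0.39848 = 1.48956, giving C = 420 × 1.48956 = 625.62 ppm.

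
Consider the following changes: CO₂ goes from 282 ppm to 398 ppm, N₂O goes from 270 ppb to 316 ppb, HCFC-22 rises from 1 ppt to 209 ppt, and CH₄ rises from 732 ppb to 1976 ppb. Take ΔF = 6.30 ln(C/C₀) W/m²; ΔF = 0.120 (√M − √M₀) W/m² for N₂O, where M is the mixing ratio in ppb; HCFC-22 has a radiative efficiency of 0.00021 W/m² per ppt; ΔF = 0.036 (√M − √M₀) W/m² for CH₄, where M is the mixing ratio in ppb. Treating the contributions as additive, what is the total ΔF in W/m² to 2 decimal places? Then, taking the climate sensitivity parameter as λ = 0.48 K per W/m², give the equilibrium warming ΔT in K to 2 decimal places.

ΔF = 3.00 W/m²; ΔT = 1.44 K

CO₂: 6.30 × ln(398/282) = 6.30 × ln(1.41135) = 6.30 × 0.34455 = 2.1707 W/m².
N₂O: 0.120 × (√316 − √270) = 0.120 × (17.7764 − 16.4317) = 0.120 × 1.3447 = 0.1614 W/m².
HCFC-22: ΔF = 0.00021 × (209 − 1) = 0.00021 × 208 = 0.0437 W/m².
CH₄: 0.036 × (√1976 − √732) = 0.036 × (44.4522 − 27.0555) = 0.036 × 17.3967 = 0.6263 W/m².
Total ΔF = 2.1707 + 0.1614 + 0.0437 + 0.6263 = 3.0021 W/m².
ΔT = λ ΔF = 0.48 × 3.00 = 1.4400 K.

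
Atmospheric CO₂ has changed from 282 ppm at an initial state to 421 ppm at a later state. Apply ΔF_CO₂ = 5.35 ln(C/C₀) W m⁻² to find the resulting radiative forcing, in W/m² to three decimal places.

ΔF = 2.144 W/m²

CO₂: 5.35 × ln(421/282) = 5.35 × ln(1.49291) = 5.35 × 0.40073 = 2.1439 W/m².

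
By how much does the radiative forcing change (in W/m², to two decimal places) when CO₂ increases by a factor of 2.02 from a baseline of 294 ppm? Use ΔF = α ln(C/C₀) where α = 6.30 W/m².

ΔF = 4.43 W/m²

Because the forcing depends only on the ratio C/C₀, the initial concentration does not enter.
ΔF = 6.30 × ln(2.02) = 6.30 × 0.70310 = 4.4295 W/m².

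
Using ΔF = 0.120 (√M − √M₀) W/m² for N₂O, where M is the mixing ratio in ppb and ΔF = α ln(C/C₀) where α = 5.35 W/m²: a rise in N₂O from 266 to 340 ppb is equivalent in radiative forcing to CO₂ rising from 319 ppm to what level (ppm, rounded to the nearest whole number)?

N₂O forcing: 0.120 × (√340 − √266) = 0.120 × (18.4391 − 16.3095) = 0.120 × 2.1296 = 0.25555 W/m².
Set 5.35 ln(C/319) = 0.25555: ln(C/319) = 0.25555/5.35 = 0.04777, so C = 319 × e^0.04777 = 319 × 1.04893 = 334.61 ppm.

C ≈ 335 ppm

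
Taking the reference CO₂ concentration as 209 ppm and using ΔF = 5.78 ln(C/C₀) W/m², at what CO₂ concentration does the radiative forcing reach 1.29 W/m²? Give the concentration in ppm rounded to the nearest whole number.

C ≈ 261 ppm

Set 5.78 ln(C/209) = 1.29, so ln(C/209) = 1.29/5.78 = 0.22318.
Then C/209 = e^0.22318 = 1.25005, giving C = 209 × 1.25005 = 261.26 ppm.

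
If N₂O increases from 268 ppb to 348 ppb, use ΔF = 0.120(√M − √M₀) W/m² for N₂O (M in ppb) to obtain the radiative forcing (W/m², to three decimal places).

N₂O: 0.120 × (√348 − √268) = 0.120 × (18.6548 − 16.3707) = 0.120 × 2.2841 = 0.2741 W/m².

ΔF = 0.274 W/m²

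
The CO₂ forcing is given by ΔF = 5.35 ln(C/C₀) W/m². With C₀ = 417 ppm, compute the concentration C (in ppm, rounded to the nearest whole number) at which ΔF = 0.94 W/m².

Set 5.35 ln(C/417) = 0.94, so ln(C/417) = 0.94/5.35 = 0.17570.
Then C/417 = e^0.17570 = 1.19208, giving C = 417 × 1.19208 = 497.10 ppm.

C ≈ 497 ppm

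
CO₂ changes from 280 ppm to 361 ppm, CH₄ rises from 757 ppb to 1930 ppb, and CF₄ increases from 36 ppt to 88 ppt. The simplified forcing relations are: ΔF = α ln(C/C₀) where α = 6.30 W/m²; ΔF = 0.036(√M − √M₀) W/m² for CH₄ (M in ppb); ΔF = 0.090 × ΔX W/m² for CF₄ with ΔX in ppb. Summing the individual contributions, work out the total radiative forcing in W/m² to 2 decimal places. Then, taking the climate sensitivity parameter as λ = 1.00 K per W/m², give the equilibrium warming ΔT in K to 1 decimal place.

ΔF = 2.20 W/m²; ΔT = 2.2 K

CO₂: 6.30 × ln(361/280) = 6.30 × ln(1.28929) = 6.30 × 0.25409 = 1.6008 W/m².
CH₄: 0.036 × (√1930 − √757) = 0.036 × (43.9318 − 27.5136) = 0.036 × 16.4182 = 0.5911 W/m².
CF₄: Δ = 88 − 36 = 52 ppt = 0.052 ppb; ΔF = 0.090 × 0.052 = 0.0047 W/m².
Total ΔF = 1.6008 + 0.5911 + 0.0047 = 2.1966 W/m².
ΔT = λ ΔF = 1.00 × 2.20 = 2.2000 K.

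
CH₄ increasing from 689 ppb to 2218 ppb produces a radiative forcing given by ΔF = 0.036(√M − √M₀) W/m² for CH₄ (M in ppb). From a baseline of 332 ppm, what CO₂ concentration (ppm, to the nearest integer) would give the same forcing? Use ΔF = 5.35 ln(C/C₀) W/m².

C ≈ 382 ppm

CH₄ forcing: 0.036 × (√2218 − √689) = 0.036 × (47.0956 − 26.2488) = 0.036 × 20.8468 = 0.75048 W/m².
Set 5.35 ln(C/332) = 0.75048: ln(C/332) = 0.75048/5.35 = 0.14028, so C = 332 × e^0.14028 = 332 × 1.15060 = 382.00 ppm.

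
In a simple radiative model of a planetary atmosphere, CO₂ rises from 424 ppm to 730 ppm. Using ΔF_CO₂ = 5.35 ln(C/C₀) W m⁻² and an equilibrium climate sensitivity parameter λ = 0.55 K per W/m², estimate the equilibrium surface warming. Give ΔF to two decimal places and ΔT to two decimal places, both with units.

ΔF = 2.91 W/m²; ΔT = 1.60 K

CO₂: 5.35 × ln(730/424) = 5.35 × ln(1.72170) = 5.35 × 0.54331 = 2.9067 W/m².
ΔT = λ ΔF = 0.55 × 2.91 = 1.6005 K.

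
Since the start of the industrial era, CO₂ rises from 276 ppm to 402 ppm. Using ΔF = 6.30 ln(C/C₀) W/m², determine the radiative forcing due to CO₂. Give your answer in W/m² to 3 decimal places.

ΔF = 2.369 W/m²

CO₂ absorption bands are partially saturated, so forcing scales with the logarithm of the concentration ratio.
CO₂: 6.30 × ln(402/276) = 6.30 × ln(1.45652) = 6.30 × 0.37605 = 2.3691 W/m².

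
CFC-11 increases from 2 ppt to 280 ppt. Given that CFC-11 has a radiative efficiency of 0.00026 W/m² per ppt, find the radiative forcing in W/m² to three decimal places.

CFC-11: ΔF = 0.00026 × (280 − 2) = 0.00026 × 278 = 0.0723 W/m².

ΔF = 0.072 W/m²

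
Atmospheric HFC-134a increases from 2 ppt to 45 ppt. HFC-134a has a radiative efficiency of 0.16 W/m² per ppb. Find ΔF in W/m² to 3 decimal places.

HFC-134a: Δ = 45 − 2 = 43 ppt = 0.043 ppb; ΔF = 0.16 × 0.043 = 0.0069 W/m².

ΔF = 0.007 W/m²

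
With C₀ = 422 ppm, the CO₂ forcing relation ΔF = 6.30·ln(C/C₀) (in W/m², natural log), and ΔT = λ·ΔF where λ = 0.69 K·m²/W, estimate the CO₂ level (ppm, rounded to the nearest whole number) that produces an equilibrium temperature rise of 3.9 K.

C ≈ 1035 ppm

Required forcing: ΔF = ΔT/λ = 3.9/0.69 = 5.6522 W/m².
Then ln(C/422) = ΔF/6.30 = 5.6522/6.30 = 0.89717.
So C = 422 × e^0.89717 = 422 × 2.45265 = 1035.02 ppm.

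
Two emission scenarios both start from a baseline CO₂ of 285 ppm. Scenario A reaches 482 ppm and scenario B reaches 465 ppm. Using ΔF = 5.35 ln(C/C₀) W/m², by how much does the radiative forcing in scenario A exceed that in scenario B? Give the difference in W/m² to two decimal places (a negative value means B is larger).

ΔF_A = 5.35 ln(482/285) = 5.35 × 0.52545 = 2.8112 W/m².
ΔF_B = 5.35 ln(465/285) = 5.35 × 0.48955 = 2.6191 W/m².
Difference: 2.8112 − 2.6191 = 0.1921 W/m².

ΔF_A − ΔF_B = 0.19 W/m²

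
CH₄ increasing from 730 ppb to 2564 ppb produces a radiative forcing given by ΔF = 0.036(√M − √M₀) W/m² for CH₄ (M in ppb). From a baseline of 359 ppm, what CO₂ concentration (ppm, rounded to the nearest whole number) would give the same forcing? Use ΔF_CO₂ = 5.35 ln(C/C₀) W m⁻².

CH₄ forcing: 0.036 × (√2564 − √730) = 0.036 × (50.6360 − 27.0185) = 0.036 × 23.6175 = 0.85023 W/m².
Set 5.35 ln(C/359) = 0.85023: ln(C/359) = 0.85023/5.35 = 0.15892, so C = 359 × e^0.15892 = 359 × 1.17224 = 420.83 ppm.

C ≈ 421 ppm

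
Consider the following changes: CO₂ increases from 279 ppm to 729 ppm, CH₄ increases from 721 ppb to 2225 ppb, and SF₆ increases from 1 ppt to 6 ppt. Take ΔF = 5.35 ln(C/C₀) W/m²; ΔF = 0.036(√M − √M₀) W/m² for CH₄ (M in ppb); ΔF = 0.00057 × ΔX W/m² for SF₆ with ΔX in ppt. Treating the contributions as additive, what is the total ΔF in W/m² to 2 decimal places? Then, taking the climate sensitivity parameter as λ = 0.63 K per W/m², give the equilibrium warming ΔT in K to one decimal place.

CO₂: 5.35 × ln(729/279) = 5.35 × ln(2.61290) = 5.35 × 0.96046 = 5.1385 W/m².
CH₄: 0.036 × (√2225 − √721) = 0.036 × (47.1699 − 26.8514) = 0.036 × 20.3185 = 0.7315 W/m².
SF₆: ΔF = 0.00057 × (6 − 1) = 0.00057 × 5 = 0.0029 W/m².
Total ΔF = 5.1385 + 0.7315 + 0.0029 = 5.8729 W/m².
ΔT = λ ΔF = 0.63 × 5.87 = 3.6981 K.

ΔF = 5.87 W/m²; ΔT = 3.7 K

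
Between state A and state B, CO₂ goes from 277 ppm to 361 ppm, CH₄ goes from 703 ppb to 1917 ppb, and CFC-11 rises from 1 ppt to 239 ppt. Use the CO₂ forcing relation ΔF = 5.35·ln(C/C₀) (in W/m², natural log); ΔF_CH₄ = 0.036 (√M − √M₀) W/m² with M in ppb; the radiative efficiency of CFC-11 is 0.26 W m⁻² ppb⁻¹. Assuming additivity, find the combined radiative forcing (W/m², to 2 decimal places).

ΔF = 2.10 W/m²

CO₂: 5.35 × ln(361/277) = 5.35 × ln(1.30325) = 5.35 × 0.26486 = 1.4170 W/m².
CH₄: 0.036 × (√1917 − √703) = 0.036 × (43.7836 − 26.5141) = 0.036 × 17.2695 = 0.6217 W/m².
CFC-11: Δ = 239 − 1 = 238 ppt = 0.238 ppb; ΔF = 0.26 × 0.238 = 0.0619 W/m².
Total ΔF = 1.4170 + 0.6217 + 0.0619 = 2.1006 W/m².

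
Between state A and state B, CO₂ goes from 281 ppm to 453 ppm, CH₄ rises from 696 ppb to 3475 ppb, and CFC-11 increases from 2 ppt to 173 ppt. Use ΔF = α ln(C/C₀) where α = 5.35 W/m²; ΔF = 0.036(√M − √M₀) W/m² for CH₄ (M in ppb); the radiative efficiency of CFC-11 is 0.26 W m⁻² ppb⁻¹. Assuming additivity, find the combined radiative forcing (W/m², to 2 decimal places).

CO₂: 5.35 × ln(453/281) = 5.35 × ln(1.61210) = 5.35 × 0.47754 = 2.5548 W/m².
CH₄: 0.036 × (√3475 − √696) = 0.036 × (58.9491 − 26.3818) = 0.036 × 32.5673 = 1.1724 W/m².
CFC-11: Δ = 173 − 2 = 171 ppt = 0.171 ppb; ΔF = 0.26 × 0.171 = 0.0445 W/m².
Total ΔF = 2.5548 + 1.1724 + 0.0445 = 3.7717 W/m².

ΔF = 3.77 W/m²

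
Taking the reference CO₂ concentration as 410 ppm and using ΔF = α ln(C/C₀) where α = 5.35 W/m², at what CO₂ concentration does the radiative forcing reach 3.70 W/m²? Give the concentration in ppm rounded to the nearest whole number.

Set 5.35 ln(C/410) = 3.70, so ln(C/410) = 3.70/5.35 = 0.69159.
Then C/410 = e^0.69159 = 1.99689, giving C = 410 × 1.99689 = 818.72 ppm.

C ≈ 819 ppm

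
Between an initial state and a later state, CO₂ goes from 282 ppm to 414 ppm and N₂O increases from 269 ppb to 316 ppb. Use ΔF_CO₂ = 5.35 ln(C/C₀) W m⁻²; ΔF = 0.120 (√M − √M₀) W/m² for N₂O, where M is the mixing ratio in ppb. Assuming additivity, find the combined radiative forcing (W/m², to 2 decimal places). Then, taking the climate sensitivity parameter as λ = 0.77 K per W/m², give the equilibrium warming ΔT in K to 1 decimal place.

ΔF = 2.22 W/m²; ΔT = 1.7 K

CO₂: 5.35 × ln(414/282) = 5.35 × ln(1.46809) = 5.35 × 0.38396 = 2.0542 W/m².
N₂O: 0.120 × (√316 − √269) = 0.120 × (17.7764 − 16.4012) = 0.120 × 1.3752 = 0.1650 W/m².
Total ΔF = 2.0542 + 0.1650 = 2.2192 W/m².
ΔT = λ ΔF = 0.77 × 2.22 = 1.7094 K.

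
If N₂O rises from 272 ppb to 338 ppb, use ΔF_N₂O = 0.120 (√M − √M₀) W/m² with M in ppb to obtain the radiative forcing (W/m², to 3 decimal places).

N₂O: 0.120 × (√338 − √272) = 0.120 × (18.3848 − 16.4924) = 0.120 × 1.8924 = 0.2271 W/m².

ΔF = 0.227 W/m²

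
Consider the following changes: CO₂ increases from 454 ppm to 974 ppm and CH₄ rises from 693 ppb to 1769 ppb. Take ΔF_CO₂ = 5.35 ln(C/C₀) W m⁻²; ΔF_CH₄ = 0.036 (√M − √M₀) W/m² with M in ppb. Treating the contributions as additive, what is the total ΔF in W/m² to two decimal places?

CO₂: 5.35 × ln(974/454) = 5.35 × ln(2.14537) = 5.35 × 0.76331 = 4.0837 W/m².
CH₄: 0.036 × (√1769 − √693) = 0.036 × (42.0595 − 26.3249) = 0.036 × 15.7346 = 0.5664 W/m².
Total ΔF = 4.0837 + 0.5664 = 4.6501 W/m².

ΔF = 4.65 W/m²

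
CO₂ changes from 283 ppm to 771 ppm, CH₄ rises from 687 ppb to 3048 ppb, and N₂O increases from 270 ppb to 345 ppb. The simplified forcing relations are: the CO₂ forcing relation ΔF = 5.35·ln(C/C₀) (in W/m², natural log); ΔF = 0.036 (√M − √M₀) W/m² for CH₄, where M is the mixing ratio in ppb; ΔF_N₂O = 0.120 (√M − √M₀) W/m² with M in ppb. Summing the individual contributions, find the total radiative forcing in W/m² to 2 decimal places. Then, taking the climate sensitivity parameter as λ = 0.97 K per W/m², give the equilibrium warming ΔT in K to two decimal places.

CO₂: 5.35 × ln(771/283) = 5.35 × ln(2.72438) = 5.35 × 1.00224 = 5.3620 W/m².
CH₄: 0.036 × (√3048 − √687) = 0.036 × (55.2087 − 26.2107) = 0.036 × 28.9980 = 1.0439 W/m².
N₂O: 0.120 × (√345 − √270) = 0.120 × (18.5742 − 16.4317) = 0.120 × 2.1425 = 0.2571 W/m².
Total ΔF = 5.3620 + 1.0439 + 0.2571 = 6.6630 W/m².
ΔT = λ ΔF = 0.97 × 6.66 = 6.4602 K.

ΔF = 6.66 W/m²; ΔT = 6.46 K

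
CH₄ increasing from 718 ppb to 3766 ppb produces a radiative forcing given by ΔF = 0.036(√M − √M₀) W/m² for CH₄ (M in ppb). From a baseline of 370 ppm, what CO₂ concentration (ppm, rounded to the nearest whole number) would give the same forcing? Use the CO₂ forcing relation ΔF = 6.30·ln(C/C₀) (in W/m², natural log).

CH₄ forcing: 0.036 × (√3766 − √718) = 0.036 × (61.3677 − 26.7955) = 0.036 × 34.5722 = 1.24460 W/m².
Set 6.30 ln(C/370) = 1.24460: ln(C/370) = 1.24460/6.30 = 0.19756, so C = 370 × e^0.19756 = 370 × 1.21843 = 450.82 ppm.

C ≈ 451 ppm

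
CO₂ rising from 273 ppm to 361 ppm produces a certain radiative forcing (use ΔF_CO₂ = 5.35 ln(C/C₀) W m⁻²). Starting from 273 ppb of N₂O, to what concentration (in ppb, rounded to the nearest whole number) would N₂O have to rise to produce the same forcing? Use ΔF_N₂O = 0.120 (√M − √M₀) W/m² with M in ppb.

CO₂ forcing: 5.35 × ln(361/273) = 5.35 × 0.279406 = 1.49482 W/m².
Set 0.120(√M − √273) = 1.49482: √M = 1.49482/0.120 + √273 = 12.4568 + 16.5227 = 28.9795.
M = (28.9795)² = 839.81 ppb.

M ≈ 840 ppb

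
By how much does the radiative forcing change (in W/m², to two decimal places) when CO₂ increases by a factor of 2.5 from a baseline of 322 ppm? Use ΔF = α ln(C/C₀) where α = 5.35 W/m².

ΔF = 5.35 × ln(2.5) = 5.35 × 0.91629 = 4.9022 W/m².

ΔF = 4.90 W/m²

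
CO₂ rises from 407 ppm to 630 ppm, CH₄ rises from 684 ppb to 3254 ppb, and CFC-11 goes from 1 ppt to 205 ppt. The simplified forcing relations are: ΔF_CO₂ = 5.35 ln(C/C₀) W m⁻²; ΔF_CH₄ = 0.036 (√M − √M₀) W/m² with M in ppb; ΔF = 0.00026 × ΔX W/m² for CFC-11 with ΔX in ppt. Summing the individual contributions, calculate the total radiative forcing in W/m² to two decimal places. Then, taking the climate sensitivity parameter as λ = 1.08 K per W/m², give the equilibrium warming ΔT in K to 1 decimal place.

ΔF = 3.50 W/m²; ΔT = 3.8 K

CO₂: 5.35 × ln(630/407) = 5.35 × ln(1.54791) = 5.35 × 0.43691 = 2.3375 W/m².
CH₄: 0.036 × (√3254 − √684) = 0.036 × (57.0438 − 26.1534) = 0.036 × 30.8904 = 1.1121 W/m².
CFC-11: ΔF = 0.00026 × (205 − 1) = 0.00026 × 204 = 0.0530 W/m².
Total ΔF = 2.3375 + 1.1121 + 0.0530 = 3.5026 W/m².
ΔT = λ ΔF = 1.08 × 3.50 = 3.7800 K.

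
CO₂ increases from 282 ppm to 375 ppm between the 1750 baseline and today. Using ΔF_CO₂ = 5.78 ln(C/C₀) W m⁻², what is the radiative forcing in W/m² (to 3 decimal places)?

ΔF = 1.647 W/m²

CO₂ absorption bands are partially saturated, so forcing scales with the logarithm of the concentration ratio.
CO₂: 5.78 × ln(375/282) = 5.78 × ln(1.32979) = 5.78 × 0.28502 = 1.6474 W/m².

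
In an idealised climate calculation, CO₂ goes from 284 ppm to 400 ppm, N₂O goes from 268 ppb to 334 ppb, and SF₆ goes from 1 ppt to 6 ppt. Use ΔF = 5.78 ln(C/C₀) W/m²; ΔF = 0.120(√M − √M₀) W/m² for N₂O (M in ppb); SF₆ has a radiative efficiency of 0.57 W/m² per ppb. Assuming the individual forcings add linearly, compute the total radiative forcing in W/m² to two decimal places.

CO₂: 5.78 × ln(400/284) = 5.78 × ln(1.40845) = 5.78 × 0.34249 = 1.9796 W/m².
N₂O: 0.120 × (√334 − √268) = 0.120 × (18.2757 − 16.3707) = 0.120 × 1.9050 = 0.2286 W/m².
SF₆: Δ = 6 − 1 = 5 ppt = 0.005 ppb; ΔF = 0.57 × 0.005 = 0.0029 W/m².
Total ΔF = 1.9796 + 0.2286 + 0.0029 = 2.2111 W/m².

ΔF = 2.21 W/m²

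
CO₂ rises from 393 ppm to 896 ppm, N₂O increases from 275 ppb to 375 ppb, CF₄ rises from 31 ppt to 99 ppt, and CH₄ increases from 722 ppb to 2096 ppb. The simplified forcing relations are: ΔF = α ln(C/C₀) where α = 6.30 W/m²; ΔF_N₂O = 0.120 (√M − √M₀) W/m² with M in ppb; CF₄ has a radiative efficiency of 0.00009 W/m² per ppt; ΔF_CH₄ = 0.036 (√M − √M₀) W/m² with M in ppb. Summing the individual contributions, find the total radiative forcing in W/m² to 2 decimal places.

CO₂: 6.30 × ln(896/393) = 6.30 × ln(2.27990) = 6.30 × 0.82413 = 5.1920 W/m².
N₂O: 0.120 × (√375 − √275) = 0.120 × (19.3649 − 16.5831) = 0.120 × 2.7818 = 0.3338 W/m².
CF₄: ΔF = 0.00009 × (99 − 31) = 0.00009 × 68 = 0.0061 W/m².
CH₄: 0.036 × (√2096 − √722) = 0.036 × (45.7821 − 26.8701) = 0.036 × 18.9120 = 0.6808 W/m².
Total ΔF = 5.1920 + 0.3338 + 0.0061 + 0.6808 = 6.2127 W/m².

ΔF = 6.21 W/m²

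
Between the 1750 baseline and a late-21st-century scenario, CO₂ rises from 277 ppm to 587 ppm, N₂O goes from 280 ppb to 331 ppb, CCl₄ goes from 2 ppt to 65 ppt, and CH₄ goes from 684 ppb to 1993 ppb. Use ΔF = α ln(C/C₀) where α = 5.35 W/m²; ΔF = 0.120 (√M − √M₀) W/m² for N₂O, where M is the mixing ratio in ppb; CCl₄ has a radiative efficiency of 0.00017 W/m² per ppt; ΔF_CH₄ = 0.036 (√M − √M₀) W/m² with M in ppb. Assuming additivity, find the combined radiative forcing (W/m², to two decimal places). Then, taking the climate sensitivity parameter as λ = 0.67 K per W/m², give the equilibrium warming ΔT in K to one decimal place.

ΔF = 4.87 W/m²; ΔT = 3.3 K

CO₂: 5.35 × ln(587/277) = 5.35 × ln(2.11913) = 5.35 × 0.75101 = 4.0179 W/m².
N₂O: 0.120 × (√331 − √280) = 0.120 × (18.1934 − 16.7332) = 0.120 × 1.4602 = 0.1752 W/m².
CCl₄: ΔF = 0.00017 × (65 − 2) = 0.00017 × 63 = 0.0107 W/m².
CH₄: 0.036 × (√1993 − √684) = 0.036 × (44.6430 − 26.1534) = 0.036 × 18.4896 = 0.6656 W/m².
Total ΔF = 4.0179 + 0.1752 + 0.0107 + 0.6656 = 4.8694 W/m².
ΔT = λ ΔF = 0.67 × 4.87 = 3.2629 K.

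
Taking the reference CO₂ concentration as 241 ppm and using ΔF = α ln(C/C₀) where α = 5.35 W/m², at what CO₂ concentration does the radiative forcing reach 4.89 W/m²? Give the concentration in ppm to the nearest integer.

Set 5.35 ln(C/241) = 4.89, so ln(C/241) = 4.89/5.35 = 0.91402.
Then C/241 = e^0.91402 = 2.49433, giving C = 241 × 2.49433 = 601.13 ppm.

C ≈ 601 ppm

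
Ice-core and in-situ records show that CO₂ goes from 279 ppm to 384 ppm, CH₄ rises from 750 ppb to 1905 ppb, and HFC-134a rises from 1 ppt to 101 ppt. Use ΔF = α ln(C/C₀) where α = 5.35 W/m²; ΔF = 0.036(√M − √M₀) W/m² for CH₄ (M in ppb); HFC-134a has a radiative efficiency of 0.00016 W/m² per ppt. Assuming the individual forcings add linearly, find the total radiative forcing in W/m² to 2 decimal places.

ΔF = 2.31 W/m²

CO₂: 5.35 × ln(384/279) = 5.35 × ln(1.37634) = 5.35 × 0.31943 = 1.7090 W/m².
CH₄: 0.036 × (√1905 − √750) = 0.036 × (43.6463 − 27.3861) = 0.036 × 16.2602 = 0.5854 W/m².
HFC-134a: ΔF = 0.00016 × (101 − 1) = 0.00016 × 100 = 0.0160 W/m².
Total ΔF = 1.7090 + 0.5854 + 0.0160 = 2.3104 W/m².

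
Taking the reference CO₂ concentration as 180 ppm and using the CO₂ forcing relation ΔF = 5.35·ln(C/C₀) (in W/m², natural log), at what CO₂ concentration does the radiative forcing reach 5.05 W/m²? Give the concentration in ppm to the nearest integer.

Set 5.35 ln(C/180) = 5.05, so ln(C/180) = 5.05/5.35 = 0.94393.
Then C/180 = e^0.94393 = 2.57006, giving C = 180 × 2.57006 = 462.61 ppm.

C ≈ 463 ppm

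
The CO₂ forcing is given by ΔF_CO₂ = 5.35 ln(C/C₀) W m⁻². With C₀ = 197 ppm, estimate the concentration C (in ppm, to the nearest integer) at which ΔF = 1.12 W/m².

Set 5.35 ln(C/197) = 1.12, so ln(C/197) = 1.12/5.35 = 0.20935.
Then C/197 = e^0.20935 = 1.23288, giving C = 197 × 1.23288 = 242.88 ppm.

C ≈ 243 ppm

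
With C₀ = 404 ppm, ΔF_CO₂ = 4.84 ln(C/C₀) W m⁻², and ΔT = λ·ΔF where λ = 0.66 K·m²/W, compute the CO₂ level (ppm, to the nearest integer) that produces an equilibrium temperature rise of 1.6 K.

C ≈ 667 ppm

Required forcing: ΔF = ΔT/λ = 1.6/0.66 = 2.4242 W/m².
Then ln(C/404) = ΔF/4.84 = 2.4242/4.84 = 0.50087.
So C = 404 × e^0.50087 = 404 × 1.65016 = 666.66 ppm.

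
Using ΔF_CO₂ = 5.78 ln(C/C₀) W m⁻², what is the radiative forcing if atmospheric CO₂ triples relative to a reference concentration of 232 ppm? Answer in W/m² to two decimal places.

Because the forcing depends only on the ratio C/C₀, the initial concentration does not enter.
ΔF = 5.78 × ln(3) = 5.78 × 1.09861 = 6.3500 W/m².

ΔF = 6.35 W/m²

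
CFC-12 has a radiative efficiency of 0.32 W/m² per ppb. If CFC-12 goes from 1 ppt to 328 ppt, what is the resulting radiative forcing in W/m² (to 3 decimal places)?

ΔF = 0.105 W/m²

CFC-12: Δ = 328 − 1 = 327 ppt = 0.327 ppb; ΔF = 0.32 × 0.327 = 0.1046 W/m².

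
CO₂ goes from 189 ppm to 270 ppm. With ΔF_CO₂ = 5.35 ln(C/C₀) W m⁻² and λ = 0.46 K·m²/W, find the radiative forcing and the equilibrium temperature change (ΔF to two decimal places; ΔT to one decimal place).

CO₂: 5.35 × ln(270/189) = 5.35 × ln(1.42857) = 5.35 × 0.35667 = 1.9082 W/m².
ΔT = λ ΔF = 0.46 × 1.91 = 0.8786 K.

ΔF = 1.91 W/m²; ΔT = 0.9 K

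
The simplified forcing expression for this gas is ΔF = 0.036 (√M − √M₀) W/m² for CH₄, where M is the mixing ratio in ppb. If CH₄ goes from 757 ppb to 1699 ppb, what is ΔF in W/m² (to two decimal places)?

ΔF = 0.49 W/m²

CH₄: 0.036 × (√1699 − √757) = 0.036 × (41.2189 − 27.5136) = 0.036 × 13.7053 = 0.4934 W/m².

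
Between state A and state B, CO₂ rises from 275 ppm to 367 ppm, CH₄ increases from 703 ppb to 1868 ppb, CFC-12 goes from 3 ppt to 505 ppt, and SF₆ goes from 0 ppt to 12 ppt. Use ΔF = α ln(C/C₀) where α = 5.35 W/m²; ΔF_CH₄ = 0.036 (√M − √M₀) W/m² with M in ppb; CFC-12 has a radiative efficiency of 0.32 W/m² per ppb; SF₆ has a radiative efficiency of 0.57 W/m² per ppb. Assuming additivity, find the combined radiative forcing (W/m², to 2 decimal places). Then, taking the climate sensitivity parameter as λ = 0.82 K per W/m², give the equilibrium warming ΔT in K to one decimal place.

ΔF = 2.31 W/m²; ΔT = 1.9 K

CO₂: 5.35 × ln(367/275) = 5.35 × ln(1.33455) = 5.35 × 0.28859 = 1.5440 W/m².
CH₄: 0.036 × (√1868 − √703) = 0.036 × (43.2204 − 26.5141) = 0.036 × 16.7063 = 0.6014 W/m².
CFC-12: Δ = 505 − 3 = 502 ppt = 0.502 ppb; ΔF = 0.32 × 0.502 = 0.1606 W/m².
SF₆: Δ = 12 − 0 = 12 ppt = 0.012 ppb; ΔF = 0.57 × 0.012 = 0.0068 W/m².
Total ΔF = 1.5440 + 0.6014 + 0.1606 + 0.0068 = 2.3128 W/m².
ΔT = λ ΔF = 0.82 × 2.31 = 1.8942 K.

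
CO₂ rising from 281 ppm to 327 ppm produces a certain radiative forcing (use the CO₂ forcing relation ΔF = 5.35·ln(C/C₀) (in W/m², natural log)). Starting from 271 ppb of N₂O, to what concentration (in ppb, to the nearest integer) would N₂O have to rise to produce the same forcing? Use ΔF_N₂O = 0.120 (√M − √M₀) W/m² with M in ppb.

M ≈ 539 ppb

CO₂ forcing: 5.35 × ln(327/281) = 5.35 × 0.151606 = 0.81109 W/m².
Set 0.120(√M − √271) = 0.81109: √M = 0.81109/0.120 + √271 = 6.7591 + 16.4621 = 23.2212.
M = (23.2212)² = 539.22 ppb.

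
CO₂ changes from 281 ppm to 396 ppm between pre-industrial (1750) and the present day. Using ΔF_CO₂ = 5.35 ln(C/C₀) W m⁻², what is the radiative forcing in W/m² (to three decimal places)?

ΔF = 1.835 W/m²

CO₂ absorption bands are partially saturated, so forcing scales with the logarithm of the concentration ratio.
CO₂: 5.35 × ln(396/281) = 5.35 × ln(1.40925) = 5.35 × 0.34306 = 1.8354 W/m².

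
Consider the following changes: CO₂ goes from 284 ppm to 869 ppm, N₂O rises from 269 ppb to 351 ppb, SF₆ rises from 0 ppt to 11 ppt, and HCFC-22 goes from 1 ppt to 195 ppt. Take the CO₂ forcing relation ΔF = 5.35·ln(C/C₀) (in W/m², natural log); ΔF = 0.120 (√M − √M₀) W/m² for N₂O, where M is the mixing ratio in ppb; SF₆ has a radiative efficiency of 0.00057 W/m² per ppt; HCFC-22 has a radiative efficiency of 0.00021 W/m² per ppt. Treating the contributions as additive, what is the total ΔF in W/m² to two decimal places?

CO₂: 5.35 × ln(869/284) = 5.35 × ln(3.05986) = 5.35 × 1.11837 = 5.9833 W/m².
N₂O: 0.120 × (√351 − √269) = 0.120 × (18.7350 − 16.4012) = 0.120 × 2.3338 = 0.2801 W/m².
SF₆: ΔF = 0.00057 × (11 − 0) = 0.00057 × 11 = 0.0063 W/m².
HCFC-22: ΔF = 0.00021 × (195 − 1) = 0.00021 × 194 = 0.0407 W/m².
Total ΔF = 5.9833 + 0.2801 + 0.0063 + 0.0407 = 6.3104 W/m².

ΔF = 6.31 W/m²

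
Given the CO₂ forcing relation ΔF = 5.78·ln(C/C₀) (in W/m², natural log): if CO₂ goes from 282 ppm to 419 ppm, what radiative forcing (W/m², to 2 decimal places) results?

CO₂ absorption bands are partially saturated, so forcing scales with the logarithm of the concentration ratio.
CO₂: 5.78 × ln(419/282) = 5.78 × ln(1.48582) = 5.78 × 0.39597 = 2.2887 W/m².

ΔF = 2.29 W/m²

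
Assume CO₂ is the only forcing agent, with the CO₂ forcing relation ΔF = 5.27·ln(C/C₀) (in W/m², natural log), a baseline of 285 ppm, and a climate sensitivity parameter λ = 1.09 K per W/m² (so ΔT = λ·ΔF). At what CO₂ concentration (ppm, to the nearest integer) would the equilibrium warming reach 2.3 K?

Required forcing: ΔF = ΔT/λ = 2.3/1.09 = 2.1101 W/m².
Then ln(C/285) = ΔF/5.27 = 2.1101/5.27 = 0.40040.
So C = 285 × e^0.40040 = 285 × 1.49242 = 425.34 ppm.

C ≈ 425 ppm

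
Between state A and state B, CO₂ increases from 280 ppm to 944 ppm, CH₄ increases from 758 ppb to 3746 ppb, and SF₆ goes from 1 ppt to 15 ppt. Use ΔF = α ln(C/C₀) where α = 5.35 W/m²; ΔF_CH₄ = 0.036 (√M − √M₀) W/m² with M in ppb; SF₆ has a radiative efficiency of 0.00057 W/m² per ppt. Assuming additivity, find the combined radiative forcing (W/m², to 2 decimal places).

CO₂: 5.35 × ln(944/280) = 5.35 × ln(3.37143) = 5.35 × 1.21534 = 6.5021 W/m².
CH₄: 0.036 × (√3746 − √758) = 0.036 × (61.2046 − 27.5318) = 0.036 × 33.6728 = 1.2122 W/m².
SF₆: ΔF = 0.00057 × (15 − 1) = 0.00057 × 14 = 0.0080 W/m².
Total ΔF = 6.5021 + 1.2122 + 0.0080 = 7.7223 W/m².

ΔF = 7.72 W/m²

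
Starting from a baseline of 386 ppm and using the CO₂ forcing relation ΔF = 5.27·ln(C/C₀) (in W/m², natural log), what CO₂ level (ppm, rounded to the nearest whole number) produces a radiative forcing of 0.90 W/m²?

C ≈ 458 ppm

Set 5.27 ln(C/386) = 0.90, so ln(C/386) = 0.90/5.27 = 0.17078.
Then C/386 = e^0.17078 = 1.18623, giving C = 386 × 1.18623 = 457.88 ppm.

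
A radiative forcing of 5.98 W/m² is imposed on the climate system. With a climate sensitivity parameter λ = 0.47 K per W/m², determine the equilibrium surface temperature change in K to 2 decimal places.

ΔT = λ ΔF = 0.47 × 5.98 = 2.8106 K.

ΔT = 2.81 K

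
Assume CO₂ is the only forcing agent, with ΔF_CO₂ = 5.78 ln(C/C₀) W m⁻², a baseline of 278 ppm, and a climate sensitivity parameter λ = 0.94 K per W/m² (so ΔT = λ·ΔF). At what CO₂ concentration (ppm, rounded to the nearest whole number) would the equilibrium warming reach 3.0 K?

C ≈ 483 ppm

Required forcing: ΔF = ΔT/λ = 3.0/0.94 = 3.1915 W/m².
Then ln(C/278) = ΔF/5.78 = 3.1915/5.78 = 0.55216.
So C = 278 × e^0.55216 = 278 × 1.73700 = 482.89 ppm.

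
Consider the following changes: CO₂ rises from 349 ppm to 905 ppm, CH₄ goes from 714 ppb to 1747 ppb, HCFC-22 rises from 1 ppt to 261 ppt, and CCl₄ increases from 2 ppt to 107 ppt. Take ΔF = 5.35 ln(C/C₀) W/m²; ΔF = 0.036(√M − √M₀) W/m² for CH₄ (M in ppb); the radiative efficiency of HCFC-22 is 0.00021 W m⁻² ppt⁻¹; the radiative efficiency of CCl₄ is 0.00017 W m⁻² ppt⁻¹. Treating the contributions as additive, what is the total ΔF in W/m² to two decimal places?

ΔF = 5.71 W/m²

CO₂: 5.35 × ln(905/349) = 5.35 × ln(2.59312) = 5.35 × 0.95286 = 5.0978 W/m².
CH₄: 0.036 × (√1747 − √714) = 0.036 × (41.7971 − 26.7208) = 0.036 × 15.0763 = 0.5427 W/m².
HCFC-22: ΔF = 0.00021 × (261 − 1) = 0.00021 × 260 = 0.0546 W/m².
CCl₄: ΔF = 0.00017 × (107 − 2) = 0.00017 × 105 = 0.0179 W/m².
Total ΔF = 5.0978 + 0.5427 + 0.0546 + 0.0179 = 5.7130 W/m².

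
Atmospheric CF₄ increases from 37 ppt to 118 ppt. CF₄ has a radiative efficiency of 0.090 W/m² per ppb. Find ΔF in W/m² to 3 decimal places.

ΔF = 0.007 W/m²

CF₄: Δ = 118 − 37 = 81 ppt = 0.081 ppb; ΔF = 0.090 × 0.081 = 0.0073 W/m².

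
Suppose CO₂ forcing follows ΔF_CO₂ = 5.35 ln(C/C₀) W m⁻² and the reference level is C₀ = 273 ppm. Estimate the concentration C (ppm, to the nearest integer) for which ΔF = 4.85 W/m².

C ≈ 676 ppm

Set 5.35 ln(C/273) = 4.85, so ln(C/273) = 4.85/5.35 = 0.90654.
Then C/273 = e^0.90654 = 2.47574, giving C = 273 × 2.47574 = 675.88 ppm.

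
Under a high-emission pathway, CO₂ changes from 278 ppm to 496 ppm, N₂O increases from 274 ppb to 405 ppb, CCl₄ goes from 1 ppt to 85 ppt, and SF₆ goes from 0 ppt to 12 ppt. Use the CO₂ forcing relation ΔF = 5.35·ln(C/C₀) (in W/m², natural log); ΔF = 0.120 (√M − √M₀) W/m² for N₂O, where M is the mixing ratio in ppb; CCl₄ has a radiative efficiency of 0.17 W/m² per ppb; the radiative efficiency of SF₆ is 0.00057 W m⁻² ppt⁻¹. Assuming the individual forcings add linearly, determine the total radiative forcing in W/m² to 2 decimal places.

ΔF = 3.55 W/m²

CO₂: 5.35 × ln(496/278) = 5.35 × ln(1.78417) = 5.35 × 0.57895 = 3.0974 W/m².
N₂O: 0.120 × (√405 − √274) = 0.120 × (20.1246 − 16.5529) = 0.120 × 3.5717 = 0.4286 W/m².
CCl₄: Δ = 85 − 1 = 84 ppt = 0.084 ppb; ΔF = 0.17 × 0.084 = 0.0143 W/m².
SF₆: ΔF = 0.00057 × (12 − 0) = 0.00057 × 12 = 0.0068 W/m².
Total ΔF = 3.0974 + 0.4286 + 0.0143 + 0.0068 = 3.5471 W/m².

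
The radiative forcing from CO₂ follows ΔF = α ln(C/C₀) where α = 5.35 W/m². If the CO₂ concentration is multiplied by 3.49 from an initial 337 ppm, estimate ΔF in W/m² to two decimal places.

ΔF = 6.69 W/m²

Because the forcing depends only on the ratio C/C₀, the initial concentration does not enter.
ΔF = 5.35 × ln(3.49) = 5.35 × 1.24990 = 6.6870 W/m².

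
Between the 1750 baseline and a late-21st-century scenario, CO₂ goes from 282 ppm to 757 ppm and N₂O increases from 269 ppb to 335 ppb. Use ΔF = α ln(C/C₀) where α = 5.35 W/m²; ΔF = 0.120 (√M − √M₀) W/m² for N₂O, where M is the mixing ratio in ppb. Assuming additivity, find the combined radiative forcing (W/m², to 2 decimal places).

CO₂: 5.35 × ln(757/282) = 5.35 × ln(2.68440) = 5.35 × 0.98746 = 5.2829 W/m².
N₂O: 0.120 × (√335 − √269) = 0.120 × (18.3030 − 16.4012) = 0.120 × 1.9018 = 0.2282 W/m².
Total ΔF = 5.2829 + 0.2282 = 5.5111 W/m².

ΔF = 5.51 W/m²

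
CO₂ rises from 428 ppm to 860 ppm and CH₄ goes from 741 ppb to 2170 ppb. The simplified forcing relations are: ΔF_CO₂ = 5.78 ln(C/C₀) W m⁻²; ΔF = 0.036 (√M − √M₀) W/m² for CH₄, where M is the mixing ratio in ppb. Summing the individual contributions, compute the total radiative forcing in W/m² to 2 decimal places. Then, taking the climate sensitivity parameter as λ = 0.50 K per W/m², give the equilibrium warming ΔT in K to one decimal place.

ΔF = 4.73 W/m²; ΔT = 2.4 K

CO₂: 5.78 × ln(860/428) = 5.78 × ln(2.00935) = 5.78 × 0.69781 = 4.0333 W/m².
CH₄: 0.036 × (√2170 − √741) = 0.036 × (46.5833 − 27.2213) = 0.036 × 19.3620 = 0.6970 W/m².
Total ΔF = 4.0333 + 0.6970 = 4.7303 W/m².
ΔT = λ ΔF = 0.50 × 4.73 = 2.3650 K.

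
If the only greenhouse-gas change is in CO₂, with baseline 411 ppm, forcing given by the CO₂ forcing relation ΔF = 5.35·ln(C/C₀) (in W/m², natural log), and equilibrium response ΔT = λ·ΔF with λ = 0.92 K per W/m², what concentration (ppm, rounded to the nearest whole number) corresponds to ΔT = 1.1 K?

C ≈ 514 ppm

Required forcing: ΔF = ΔT/λ = 1.1/0.92 = 1.1957 W/m².
Then ln(C/411) = ΔF/5.35 = 1.1957/5.35 = 0.22350.
So C = 411 × e^0.22350 = 411 × 1.25045 = 513.93 ppm.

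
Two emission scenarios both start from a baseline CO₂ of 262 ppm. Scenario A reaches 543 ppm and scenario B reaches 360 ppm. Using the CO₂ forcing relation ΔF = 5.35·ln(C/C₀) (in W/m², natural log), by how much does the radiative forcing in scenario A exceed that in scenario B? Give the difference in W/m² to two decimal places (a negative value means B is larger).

ΔF_A − ΔF_B = 2.20 W/m²

ΔF_A = 5.35 ln(543/262) = 5.35 × 0.72876 = 3.8989 W/m².
ΔF_B = 5.35 ln(360/262) = 5.35 × 0.31776 = 1.7000 W/m².
Difference: 3.8989 − 1.7000 = 2.1989 W/m².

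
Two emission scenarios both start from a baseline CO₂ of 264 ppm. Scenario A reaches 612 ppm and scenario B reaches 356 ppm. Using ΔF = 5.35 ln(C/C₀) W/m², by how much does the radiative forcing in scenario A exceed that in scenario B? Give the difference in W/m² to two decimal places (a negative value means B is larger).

ΔF_A = 5.35 ln(612/264) = 5.35 × 0.84078 = 4.4982 W/m².
ΔF_B = 5.35 ln(356/264) = 5.35 × 0.29898 = 1.5995 W/m².
Difference: 4.4982 − 1.5995 = 2.8987 W/m².

ΔF_A − ΔF_B = 2.90 W/m²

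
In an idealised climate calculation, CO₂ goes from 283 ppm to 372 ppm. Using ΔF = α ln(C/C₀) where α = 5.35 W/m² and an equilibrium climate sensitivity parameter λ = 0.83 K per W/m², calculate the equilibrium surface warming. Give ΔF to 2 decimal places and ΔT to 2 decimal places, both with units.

CO₂: 5.35 × ln(372/283) = 5.35 × ln(1.31449) = 5.35 × 0.27345 = 1.4630 W/m².
ΔT = λ ΔF = 0.83 × 1.46 = 1.2118 K.

ΔF = 1.46 W/m²; ΔT = 1.21 K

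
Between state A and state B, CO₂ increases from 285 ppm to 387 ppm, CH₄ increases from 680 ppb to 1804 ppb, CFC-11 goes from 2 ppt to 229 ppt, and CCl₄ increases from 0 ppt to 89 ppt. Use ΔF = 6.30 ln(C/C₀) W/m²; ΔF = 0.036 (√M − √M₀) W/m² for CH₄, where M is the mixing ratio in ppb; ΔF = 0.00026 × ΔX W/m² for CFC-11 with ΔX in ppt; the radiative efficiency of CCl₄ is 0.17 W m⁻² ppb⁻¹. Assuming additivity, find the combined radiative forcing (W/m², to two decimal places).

ΔF = 2.59 W/m²

CO₂: 6.30 × ln(387/285) = 6.30 × ln(1.35789) = 6.30 × 0.30593 = 1.9274 W/m².
CH₄: 0.036 × (√1804 − √680) = 0.036 × (42.4735 − 26.0768) = 0.036 × 16.3967 = 0.5903 W/m².
CFC-11: ΔF = 0.00026 × (229 − 2) = 0.00026 × 227 = 0.0590 W/m².
CCl₄: Δ = 89 − 0 = 89 ppt = 0.089 ppb; ΔF = 0.17 × 0.089 = 0.0151 W/m².
Total ΔF = 1.9274 + 0.5903 + 0.0590 + 0.0151 = 2.5918 W/m².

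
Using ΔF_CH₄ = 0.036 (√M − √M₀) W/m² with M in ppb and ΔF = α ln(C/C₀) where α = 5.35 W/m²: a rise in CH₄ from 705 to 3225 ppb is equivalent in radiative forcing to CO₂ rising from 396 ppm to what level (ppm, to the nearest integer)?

CH₄ forcing: 0.036 × (√3225 − √705) = 0.036 × (56.7891 − 26.5518) = 0.036 × 30.2373 = 1.08854 W/m².
Set 5.35 ln(C/396) = 1.08854: ln(C/396) = 1.08854/5.35 = 0.20347, so C = 396 × e^0.20347 = 396 × 1.22565 = 485.36 ppm.

C ≈ 485 ppm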